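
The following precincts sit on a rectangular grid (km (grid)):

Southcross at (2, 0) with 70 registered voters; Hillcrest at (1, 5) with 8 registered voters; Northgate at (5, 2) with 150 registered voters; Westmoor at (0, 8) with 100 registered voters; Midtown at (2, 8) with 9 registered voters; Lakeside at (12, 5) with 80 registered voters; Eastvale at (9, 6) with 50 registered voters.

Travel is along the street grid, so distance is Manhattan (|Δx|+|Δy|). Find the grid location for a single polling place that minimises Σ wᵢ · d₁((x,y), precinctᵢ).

(5, 5)

Manhattan distance separates: Σwᵢ(|x−xᵢ|+|y−yᵢ|) = Σwᵢ|x−xᵢ| + Σwᵢ|y−yᵢ|, so x and y are optimised independently as 1-D weighted medians.
Total weight W = 467; half = 233.5.
x-coordinate, sorted with cumulative weight:
  x=0 (Westmoor, w=100) cum 100
  x=1 (Hillcrest, w=8) cum 108
  x=2 (Southcross, w=70) cum 178
  x=2 (Midtown, w=9) cum 187
  x=5 (Northgate, w=150) cum 337  ← median
  x=9 (Eastvale, w=50) cum 387
  x=12 (Lakeside, w=80) cum 467
⇒ x* = 5
y-coordinate, sorted with cumulative weight:
  y=0 (Southcross, w=70) cum 70
  y=2 (Northgate, w=150) cum 220
  y=5 (Hillcrest, w=8) cum 228
  y=5 (Lakeside, w=80) cum 308  ← median
  y=6 (Eastvale, w=50) cum 358
  y=8 (Westmoor, w=100) cum 458
  y=8 (Midtown, w=9) cum 467
⇒ y* = 5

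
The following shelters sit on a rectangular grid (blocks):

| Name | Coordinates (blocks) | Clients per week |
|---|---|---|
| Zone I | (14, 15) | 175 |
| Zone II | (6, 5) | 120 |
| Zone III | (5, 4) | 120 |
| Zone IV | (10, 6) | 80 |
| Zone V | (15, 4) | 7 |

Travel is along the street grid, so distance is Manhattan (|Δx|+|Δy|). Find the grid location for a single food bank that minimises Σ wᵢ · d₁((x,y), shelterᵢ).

Manhattan distance separates: Σwᵢ(|x−xᵢ|+|y−yᵢ|) = Σwᵢ|x−xᵢ| + Σwᵢ|y−yᵢ|, so x and y are optimised independently as 1-D weighted medians.
Total weight W = 502; half = 251.
x-coordinate, sorted with cumulative weight:
  x=5 (Zone III, w=120) cum 120
  x=6 (Zone II, w=120) cum 240
  x=10 (Zone IV, w=80) cum 320  ← median
  x=14 (Zone I, w=175) cum 495
  x=15 (Zone V, w=7) cum 502
⇒ x* = 10
y-coordinate, sorted with cumulative weight:
  y=4 (Zone III, w=120) cum 120
  y=4 (Zone V, w=7) cum 127
  y=5 (Zone II, w=120) cum 247
  y=6 (Zone IV, w=80) cum 327  ← median
  y=15 (Zone I, w=175) cum 502
⇒ y* = 6

(10, 6)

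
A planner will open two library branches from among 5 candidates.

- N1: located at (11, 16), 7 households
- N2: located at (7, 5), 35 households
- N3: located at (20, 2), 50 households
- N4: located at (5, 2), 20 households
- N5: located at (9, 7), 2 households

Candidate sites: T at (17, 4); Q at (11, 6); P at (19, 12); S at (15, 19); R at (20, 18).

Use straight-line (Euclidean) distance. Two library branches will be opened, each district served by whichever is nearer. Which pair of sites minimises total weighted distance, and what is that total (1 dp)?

Evaluate every pair (each demand assigned to the nearer of the two):
  {T, Q}: total = 543.3
  {Q, S}: total = 820.4
  {T, S}: total = 827.4
  {Q, P}: total = 848.1
  {Q, R}: total = 850.0
  {T, P}: total = 855.0
  {T, R}: total = 857.0
  {P, S}: total = 1390.2
  {P, R}: total = 1417.8
  {S, R}: total = 1820.7
Best pair: {T, Q} with total 543.3.

{T, Q}, total 543.3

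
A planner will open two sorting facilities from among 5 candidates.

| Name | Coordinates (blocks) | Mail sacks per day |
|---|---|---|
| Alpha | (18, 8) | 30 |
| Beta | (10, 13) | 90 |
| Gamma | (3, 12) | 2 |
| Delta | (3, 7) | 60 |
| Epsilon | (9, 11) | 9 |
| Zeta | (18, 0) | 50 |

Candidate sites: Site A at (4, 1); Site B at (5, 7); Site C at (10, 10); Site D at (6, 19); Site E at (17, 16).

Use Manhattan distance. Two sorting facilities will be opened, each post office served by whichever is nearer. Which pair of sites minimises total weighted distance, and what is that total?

{Site B, Site C}, total 1622

Evaluate every pair (each demand assigned to the nearer of the two):
  {Site B, Site C}: total = 1622
  {Site A, Site C}: total = 1776
  {Site C, Site E}: total = 2026
  {Site C, Site D}: total = 2106
  {Site B, Site E}: total = 2226
  {Site A, Site B}: total = 2366
  {Site A, Site E}: total = 2481
  {Site B, Site D}: total = 2526
  {Site A, Site D}: total = 2819
  {Site D, Site E}: total = 3039
Best pair: {Site B, Site C} with total 1622.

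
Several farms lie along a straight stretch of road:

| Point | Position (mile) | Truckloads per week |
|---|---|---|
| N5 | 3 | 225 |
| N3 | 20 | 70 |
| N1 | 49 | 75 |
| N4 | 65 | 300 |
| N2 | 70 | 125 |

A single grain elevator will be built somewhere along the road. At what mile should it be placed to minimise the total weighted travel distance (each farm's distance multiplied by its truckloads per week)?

For a sum of weighted absolute distances on a line, the optimum is the weighted median (not the mean). Total weight W = 795; half-weight = 397.5.
Sort by position and accumulate weight:
  mile 3 (N5, w=225) → cum 225
  mile 20 (N3, w=70) → cum 295
  mile 49 (N1, w=75) → cum 370
  mile 65 (N4, w=300) → cum 670  ≥ 397.5 → median here
  mile 70 (N2, w=125) → cum 795
Optimal location: mile 65.

x = 65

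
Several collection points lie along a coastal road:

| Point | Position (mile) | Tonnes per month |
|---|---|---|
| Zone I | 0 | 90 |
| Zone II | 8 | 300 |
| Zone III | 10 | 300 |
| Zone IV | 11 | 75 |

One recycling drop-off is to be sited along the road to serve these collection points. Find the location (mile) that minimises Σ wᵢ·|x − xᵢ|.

x = 8

For a sum of weighted absolute distances on a line, the optimum is the weighted median (not the mean). Total weight W = 765; half-weight = 382.5.
Sort by position and accumulate weight:
  mile 0 (Zone I, w=90) → cum 90
  mile 8 (Zone II, w=300) → cum 390  ≥ 382.5 → median here
  mile 10 (Zone III, w=300) → cum 690
  mile 11 (Zone IV, w=75) → cum 765
Optimal location: mile 8.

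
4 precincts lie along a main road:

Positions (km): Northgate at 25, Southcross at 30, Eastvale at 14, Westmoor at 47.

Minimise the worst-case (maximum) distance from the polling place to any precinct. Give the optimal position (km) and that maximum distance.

location 30.5, max distance 16.5

The 1-center on a line is the midpoint of the two extreme points: leftmost at 14, rightmost at 47.
Optimal location = (14 + 47)/2 = 30.5; maximum distance = (47 − 14)/2 = 16.5.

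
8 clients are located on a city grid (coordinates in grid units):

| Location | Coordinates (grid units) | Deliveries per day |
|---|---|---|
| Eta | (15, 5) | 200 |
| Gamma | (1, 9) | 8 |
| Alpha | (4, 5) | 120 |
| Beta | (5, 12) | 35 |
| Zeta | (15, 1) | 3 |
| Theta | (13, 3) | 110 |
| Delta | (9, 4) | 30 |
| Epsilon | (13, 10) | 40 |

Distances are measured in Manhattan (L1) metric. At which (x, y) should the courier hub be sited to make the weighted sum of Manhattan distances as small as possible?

(13, 5)

Manhattan distance separates: Σwᵢ(|x−xᵢ|+|y−yᵢ|) = Σwᵢ|x−xᵢ| + Σwᵢ|y−yᵢ|, so x and y are optimised independently as 1-D weighted medians.
Total weight W = 546; half = 273.
x-coordinate, sorted with cumulative weight:
  x=1 (Gamma, w=8) cum 8
  x=4 (Alpha, w=120) cum 128
  x=5 (Beta, w=35) cum 163
  x=9 (Delta, w=30) cum 193
  x=13 (Theta, w=110) cum 303  ← median
  x=13 (Epsilon, w=40) cum 343
  x=15 (Eta, w=200) cum 543
  x=15 (Zeta, w=3) cum 546
⇒ x* = 13
y-coordinate, sorted with cumulative weight:
  y=1 (Zeta, w=3) cum 3
  y=3 (Theta, w=110) cum 113
  y=4 (Delta, w=30) cum 143
  y=5 (Eta, w=200) cum 343  ← median
  y=5 (Alpha, w=120) cum 463
  y=9 (Gamma, w=8) cum 471
  y=10 (Epsilon, w=40) cum 511
  y=12 (Beta, w=35) cum 546
⇒ y* = 5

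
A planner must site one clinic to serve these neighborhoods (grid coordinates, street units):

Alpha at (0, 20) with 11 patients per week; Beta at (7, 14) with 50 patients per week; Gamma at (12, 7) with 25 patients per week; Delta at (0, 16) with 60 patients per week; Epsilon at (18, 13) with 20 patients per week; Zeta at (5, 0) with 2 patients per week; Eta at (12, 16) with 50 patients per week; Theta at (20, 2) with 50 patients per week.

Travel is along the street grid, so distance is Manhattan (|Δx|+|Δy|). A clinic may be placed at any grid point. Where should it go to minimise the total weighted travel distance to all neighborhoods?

Manhattan distance separates: Σwᵢ(|x−xᵢ|+|y−yᵢ|) = Σwᵢ|x−xᵢ| + Σwᵢ|y−yᵢ|, so x and y are optimised independently as 1-D weighted medians.
Total weight W = 268; half = 134.
x-coordinate, sorted with cumulative weight:
  x=0 (Alpha, w=11) cum 11
  x=0 (Delta, w=60) cum 71
  x=5 (Zeta, w=2) cum 73
  x=7 (Beta, w=50) cum 123
  x=12 (Gamma, w=25) cum 148  ← median
  x=12 (Eta, w=50) cum 198
  x=18 (Epsilon, w=20) cum 218
  x=20 (Theta, w=50) cum 268
⇒ x* = 12
y-coordinate, sorted with cumulative weight:
  y=0 (Zeta, w=2) cum 2
  y=2 (Theta, w=50) cum 52
  y=7 (Gamma, w=25) cum 77
  y=13 (Epsilon, w=20) cum 97
  y=14 (Beta, w=50) cum 147  ← median
  y=16 (Delta, w=60) cum 207
  y=16 (Eta, w=50) cum 257
  y=20 (Alpha, w=11) cum 268
⇒ y* = 14

(12, 14)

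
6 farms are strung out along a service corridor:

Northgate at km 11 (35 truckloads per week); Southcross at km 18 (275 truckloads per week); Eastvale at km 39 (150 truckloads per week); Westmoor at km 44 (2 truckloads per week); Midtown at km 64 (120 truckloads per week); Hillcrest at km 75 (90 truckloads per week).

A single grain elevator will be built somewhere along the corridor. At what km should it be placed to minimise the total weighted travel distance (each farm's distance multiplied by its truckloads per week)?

For a sum of weighted absolute distances on a line, the optimum is the weighted median (not the mean). Total weight W = 672; half-weight = 336.
Sort by position and accumulate weight:
  km 11 (Northgate, w=35) → cum 35
  km 18 (Southcross, w=275) → cum 310
  km 39 (Eastvale, w=150) → cum 460  ≥ 336 → median here
  km 44 (Westmoor, w=2) → cum 462
  km 64 (Midtown, w=120) → cum 582
  km 75 (Hillcrest, w=90) → cum 672
Optimal location: km 39.

x = 39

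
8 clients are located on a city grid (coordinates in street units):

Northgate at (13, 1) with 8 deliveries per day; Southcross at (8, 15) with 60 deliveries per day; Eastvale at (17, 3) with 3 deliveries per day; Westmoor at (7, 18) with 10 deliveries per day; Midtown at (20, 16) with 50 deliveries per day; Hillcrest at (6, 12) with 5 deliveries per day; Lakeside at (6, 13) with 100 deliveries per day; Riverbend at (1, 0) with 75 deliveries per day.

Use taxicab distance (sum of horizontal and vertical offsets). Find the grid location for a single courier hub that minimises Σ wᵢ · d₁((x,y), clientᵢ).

Manhattan distance separates: Σwᵢ(|x−xᵢ|+|y−yᵢ|) = Σwᵢ|x−xᵢ| + Σwᵢ|y−yᵢ|, so x and y are optimised independently as 1-D weighted medians.
Total weight W = 311; half = 155.5.
x-coordinate, sorted with cumulative weight:
  x=1 (Riverbend, w=75) cum 75
  x=6 (Hillcrest, w=5) cum 80
  x=6 (Lakeside, w=100) cum 180  ← median
  x=7 (Westmoor, w=10) cum 190
  x=8 (Southcross, w=60) cum 250
  x=13 (Northgate, w=8) cum 258
  x=17 (Eastvale, w=3) cum 261
  x=20 (Midtown, w=50) cum 311
⇒ x* = 6
y-coordinate, sorted with cumulative weight:
  y=0 (Riverbend, w=75) cum 75
  y=1 (Northgate, w=8) cum 83
  y=3 (Eastvale, w=3) cum 86
  y=12 (Hillcrest, w=5) cum 91
  y=13 (Lakeside, w=100) cum 191  ← median
  y=15 (Southcross, w=60) cum 251
  y=16 (Midtown, w=50) cum 301
  y=18 (Westmoor, w=10) cum 311
⇒ y* = 13

(6, 13)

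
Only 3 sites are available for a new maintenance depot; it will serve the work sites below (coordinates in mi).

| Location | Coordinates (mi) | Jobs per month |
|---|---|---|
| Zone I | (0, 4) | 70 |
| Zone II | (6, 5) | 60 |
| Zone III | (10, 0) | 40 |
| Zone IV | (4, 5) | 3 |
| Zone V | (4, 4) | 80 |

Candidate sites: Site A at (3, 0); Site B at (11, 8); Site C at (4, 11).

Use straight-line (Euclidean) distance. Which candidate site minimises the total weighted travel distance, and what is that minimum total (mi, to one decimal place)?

Total weighted distance at each candidate:
  Site A (3, 0): total = 1325.0
  Site B (11, 8): total = 2159.5
  Site C (4, 11): total = 2023.0
Minimum is at Site A with total 1325.0 mi.

Site A, total 1325.0 mi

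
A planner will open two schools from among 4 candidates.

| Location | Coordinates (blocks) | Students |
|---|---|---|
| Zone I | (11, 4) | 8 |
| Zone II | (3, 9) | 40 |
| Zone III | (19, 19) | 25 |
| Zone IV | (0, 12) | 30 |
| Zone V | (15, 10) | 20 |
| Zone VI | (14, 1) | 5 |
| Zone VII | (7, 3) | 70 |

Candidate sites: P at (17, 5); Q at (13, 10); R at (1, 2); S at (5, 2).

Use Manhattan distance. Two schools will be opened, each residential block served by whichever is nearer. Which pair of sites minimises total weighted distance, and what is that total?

Evaluate every pair (each demand assigned to the nearer of the two):
  {Q, S}: total = 1549
  {P, S}: total = 1651
  {Q, R}: total = 1709
  {P, R}: total = 1811
  {R, S}: total = 2149
  {P, Q}: total = 2236
Best pair: {Q, S} with total 1549.

{Q, S}, total 1549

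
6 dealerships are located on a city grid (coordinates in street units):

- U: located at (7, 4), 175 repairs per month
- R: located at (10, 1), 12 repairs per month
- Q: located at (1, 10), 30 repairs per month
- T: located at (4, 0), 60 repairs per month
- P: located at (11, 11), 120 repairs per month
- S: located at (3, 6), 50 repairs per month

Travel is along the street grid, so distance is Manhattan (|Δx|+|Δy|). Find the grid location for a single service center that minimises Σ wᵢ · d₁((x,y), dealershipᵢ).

Manhattan distance separates: Σwᵢ(|x−xᵢ|+|y−yᵢ|) = Σwᵢ|x−xᵢ| + Σwᵢ|y−yᵢ|, so x and y are optimised independently as 1-D weighted medians.
Total weight W = 447; half = 223.5.
x-coordinate, sorted with cumulative weight:
  x=1 (Q, w=30) cum 30
  x=3 (S, w=50) cum 80
  x=4 (T, w=60) cum 140
  x=7 (U, w=175) cum 315  ← median
  x=10 (R, w=12) cum 327
  x=11 (P, w=120) cum 447
⇒ x* = 7
y-coordinate, sorted with cumulative weight:
  y=0 (T, w=60) cum 60
  y=1 (R, w=12) cum 72
  y=4 (U, w=175) cum 247  ← median
  y=6 (S, w=50) cum 297
  y=10 (Q, w=30) cum 327
  y=11 (P, w=120) cum 447
⇒ y* = 4

(7, 4)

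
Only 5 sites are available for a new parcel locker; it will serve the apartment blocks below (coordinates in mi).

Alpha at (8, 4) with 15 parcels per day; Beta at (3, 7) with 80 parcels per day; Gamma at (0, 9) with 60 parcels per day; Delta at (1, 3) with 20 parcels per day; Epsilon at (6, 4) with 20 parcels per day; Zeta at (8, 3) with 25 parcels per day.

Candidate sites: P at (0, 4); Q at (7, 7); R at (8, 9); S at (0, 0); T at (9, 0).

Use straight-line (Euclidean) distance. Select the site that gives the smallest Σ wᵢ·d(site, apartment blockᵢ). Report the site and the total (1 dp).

Total weighted distance at each candidate:
  P (0, 4): total = 1109.3
  Q (7, 7): total = 1114.8
  R (8, 9): total = 1427.9
  S (0, 0): total = 1704.5
  T (9, 0): total = 1913.0
Minimum is at P with total 1109.3 mi.

P, total 1109.3 mi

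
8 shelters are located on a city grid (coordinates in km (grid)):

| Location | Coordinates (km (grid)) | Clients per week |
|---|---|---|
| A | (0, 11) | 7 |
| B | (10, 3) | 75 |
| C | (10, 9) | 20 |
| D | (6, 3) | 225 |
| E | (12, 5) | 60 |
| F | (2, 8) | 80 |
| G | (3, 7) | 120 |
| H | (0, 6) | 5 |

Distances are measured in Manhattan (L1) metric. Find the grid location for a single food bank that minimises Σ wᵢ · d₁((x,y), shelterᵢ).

(6, 3)

Manhattan distance separates: Σwᵢ(|x−xᵢ|+|y−yᵢ|) = Σwᵢ|x−xᵢ| + Σwᵢ|y−yᵢ|, so x and y are optimised independently as 1-D weighted medians.
Total weight W = 592; half = 296.
x-coordinate, sorted with cumulative weight:
  x=0 (A, w=7) cum 7
  x=0 (H, w=5) cum 12
  x=2 (F, w=80) cum 92
  x=3 (G, w=120) cum 212
  x=6 (D, w=225) cum 437  ← median
  x=10 (B, w=75) cum 512
  x=10 (C, w=20) cum 532
  x=12 (E, w=60) cum 592
⇒ x* = 6
y-coordinate, sorted with cumulative weight:
  y=3 (B, w=75) cum 75
  y=3 (D, w=225) cum 300  ← median
  y=5 (E, w=60) cum 360
  y=6 (H, w=5) cum 365
  y=7 (G, w=120) cum 485
  y=8 (F, w=80) cum 565
  y=9 (C, w=20) cum 585
  y=11 (A, w=7) cum 592
⇒ y* = 3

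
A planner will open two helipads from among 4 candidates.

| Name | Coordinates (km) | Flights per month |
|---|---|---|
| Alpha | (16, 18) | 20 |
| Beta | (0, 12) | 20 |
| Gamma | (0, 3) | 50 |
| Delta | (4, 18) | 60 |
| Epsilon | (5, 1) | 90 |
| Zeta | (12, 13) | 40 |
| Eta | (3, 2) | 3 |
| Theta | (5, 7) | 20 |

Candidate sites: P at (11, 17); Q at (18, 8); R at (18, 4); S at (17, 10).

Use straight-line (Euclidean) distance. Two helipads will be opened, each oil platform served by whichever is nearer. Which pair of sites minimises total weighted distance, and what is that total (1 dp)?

{P, R}, total 3302.4

Evaluate every pair (each demand assigned to the nearer of the two):
  {P, R}: total = 3302.4
  {P, Q}: total = 3433.6
  {P, S}: total = 3454.7
  {R, S}: total = 4047.6
  {Q, S}: total = 4196.5
  {Q, R}: total = 4325.7
Best pair: {P, R} with total 3302.4.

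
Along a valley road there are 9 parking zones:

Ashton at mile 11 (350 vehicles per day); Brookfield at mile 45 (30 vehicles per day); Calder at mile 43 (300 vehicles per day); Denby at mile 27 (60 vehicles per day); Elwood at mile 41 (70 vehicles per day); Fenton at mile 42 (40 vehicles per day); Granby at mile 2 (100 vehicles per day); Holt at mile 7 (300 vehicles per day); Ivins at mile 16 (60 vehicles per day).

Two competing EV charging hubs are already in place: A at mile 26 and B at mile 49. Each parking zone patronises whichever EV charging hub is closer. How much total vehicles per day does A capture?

The indifferent point is the midpoint (26+49)/2 = 37.5; parking zones left of it (closer to A at 26) go to A, those right go to B.
  Granby at 2 (w=100) → A
  Holt at 7 (w=300) → A
  Ashton at 11 (w=350) → A
  Ivins at 16 (w=60) → A
  Denby at 27 (w=60) → A
  Elwood at 41 (w=70) → B
  Fenton at 42 (w=40) → B
  Calder at 43 (w=300) → B
  Brookfield at 45 (w=30) → B
A captures 870; B captures 440.

870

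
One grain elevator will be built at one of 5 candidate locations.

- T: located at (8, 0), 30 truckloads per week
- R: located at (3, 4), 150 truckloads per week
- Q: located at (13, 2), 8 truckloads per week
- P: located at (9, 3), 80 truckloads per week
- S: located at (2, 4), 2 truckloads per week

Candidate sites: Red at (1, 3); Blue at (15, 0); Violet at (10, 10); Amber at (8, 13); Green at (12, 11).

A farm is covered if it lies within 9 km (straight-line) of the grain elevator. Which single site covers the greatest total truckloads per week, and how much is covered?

Coverage radius r = 9 km; a point is covered iff (Δx)²+(Δy)² ≤ 9² = 81.
  Red (1, 3): covers {T, R, P, S} → 262
  Blue (15, 0): covers {T, Q, P} → 118
  Violet (10, 10): covers {Q, P} → 88
  Amber (8, 13): covers {none} → 0
  Green (12, 11): covers {P} → 80
Maximum coverage at Red: 262 truckloads per week.

Red, covering 262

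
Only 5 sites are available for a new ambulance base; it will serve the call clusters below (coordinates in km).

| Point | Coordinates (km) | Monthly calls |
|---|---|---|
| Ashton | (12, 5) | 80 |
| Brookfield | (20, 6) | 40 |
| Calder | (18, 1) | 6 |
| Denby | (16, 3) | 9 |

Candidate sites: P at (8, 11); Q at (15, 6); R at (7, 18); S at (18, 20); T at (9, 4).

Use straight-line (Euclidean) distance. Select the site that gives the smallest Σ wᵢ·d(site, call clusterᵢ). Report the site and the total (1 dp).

Total weighted distance at each candidate:
  P (8, 11): total = 1283.6
  Q (15, 6): total = 516.4
  R (7, 18): total = 2100.9
  S (18, 20): total = 2126.2
  T (9, 4): total = 820.8
Minimum is at Q with total 516.4 km.

Q, total 516.4 km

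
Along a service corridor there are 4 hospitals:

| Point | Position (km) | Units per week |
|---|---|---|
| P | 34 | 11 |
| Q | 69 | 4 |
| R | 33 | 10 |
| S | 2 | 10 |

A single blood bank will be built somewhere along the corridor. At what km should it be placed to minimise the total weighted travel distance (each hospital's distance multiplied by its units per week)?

For a sum of weighted absolute distances on a line, the optimum is the weighted median (not the mean). Total weight W = 35; half-weight = 17.5.
Sort by position and accumulate weight:
  km 2 (S, w=10) → cum 10
  km 33 (R, w=10) → cum 20  ≥ 17.5 → median here
  km 34 (P, w=11) → cum 31
  km 69 (Q, w=4) → cum 35
Optimal location: km 33.

x = 33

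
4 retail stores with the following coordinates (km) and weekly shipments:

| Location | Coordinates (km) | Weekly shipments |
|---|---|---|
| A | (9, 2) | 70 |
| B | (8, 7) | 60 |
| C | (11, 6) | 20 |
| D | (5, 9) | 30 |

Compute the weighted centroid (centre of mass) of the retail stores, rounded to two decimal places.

(8.22, 5.28)

The minimiser of Σwᵢ‖p−pᵢ‖² is the weighted centroid p* = (Σwᵢpᵢ)/(Σwᵢ).
Σwᵢ = 180.
Σwᵢxᵢ = 70·9 + 60·8 + 20·11 + 30·5 = 1480.
Σwᵢyᵢ = 70·2 + 60·7 + 20·6 + 30·9 = 950.
x* = 1480/180 = 8.22, y* = 950/180 = 5.28.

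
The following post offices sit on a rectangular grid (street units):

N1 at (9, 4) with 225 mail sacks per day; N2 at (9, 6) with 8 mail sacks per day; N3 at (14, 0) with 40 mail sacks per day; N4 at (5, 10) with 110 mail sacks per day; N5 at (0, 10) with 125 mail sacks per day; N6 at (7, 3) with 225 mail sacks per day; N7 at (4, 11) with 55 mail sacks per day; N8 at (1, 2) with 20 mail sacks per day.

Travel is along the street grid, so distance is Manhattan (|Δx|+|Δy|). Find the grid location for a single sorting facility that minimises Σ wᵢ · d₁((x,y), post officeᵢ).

(7, 4)

Manhattan distance separates: Σwᵢ(|x−xᵢ|+|y−yᵢ|) = Σwᵢ|x−xᵢ| + Σwᵢ|y−yᵢ|, so x and y are optimised independently as 1-D weighted medians.
Total weight W = 808; half = 404.
x-coordinate, sorted with cumulative weight:
  x=0 (N5, w=125) cum 125
  x=1 (N8, w=20) cum 145
  x=4 (N7, w=55) cum 200
  x=5 (N4, w=110) cum 310
  x=7 (N6, w=225) cum 535  ← median
  x=9 (N1, w=225) cum 760
  x=9 (N2, w=8) cum 768
  x=14 (N3, w=40) cum 808
⇒ x* = 7
y-coordinate, sorted with cumulative weight:
  y=0 (N3, w=40) cum 40
  y=2 (N8, w=20) cum 60
  y=3 (N6, w=225) cum 285
  y=4 (N1, w=225) cum 510  ← median
  y=6 (N2, w=8) cum 518
  y=10 (N4, w=110) cum 628
  y=10 (N5, w=125) cum 753
  y=11 (N7, w=55) cum 808
⇒ y* = 4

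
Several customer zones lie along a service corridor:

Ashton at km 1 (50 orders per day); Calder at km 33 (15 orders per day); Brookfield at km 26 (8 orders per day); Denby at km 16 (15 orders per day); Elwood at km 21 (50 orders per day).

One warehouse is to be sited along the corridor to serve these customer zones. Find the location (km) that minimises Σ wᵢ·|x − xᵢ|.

For a sum of weighted absolute distances on a line, the optimum is the weighted median (not the mean). Total weight W = 138; half-weight = 69.
Sort by position and accumulate weight:
  km 1 (Ashton, w=50) → cum 50
  km 16 (Denby, w=15) → cum 65
  km 21 (Elwood, w=50) → cum 115  ≥ 69 → median here
  km 26 (Brookfield, w=8) → cum 123
  km 33 (Calder, w=15) → cum 138
Optimal location: km 21.

x = 21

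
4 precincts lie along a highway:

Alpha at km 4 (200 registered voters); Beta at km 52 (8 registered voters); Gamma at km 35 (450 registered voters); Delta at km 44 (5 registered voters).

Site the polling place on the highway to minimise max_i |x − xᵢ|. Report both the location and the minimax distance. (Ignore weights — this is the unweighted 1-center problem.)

location 28, max distance 24

The 1-center on a line is the midpoint of the two extreme points: leftmost at 4, rightmost at 52.
Optimal location = (4 + 52)/2 = 28; maximum distance = (52 − 4)/2 = 24.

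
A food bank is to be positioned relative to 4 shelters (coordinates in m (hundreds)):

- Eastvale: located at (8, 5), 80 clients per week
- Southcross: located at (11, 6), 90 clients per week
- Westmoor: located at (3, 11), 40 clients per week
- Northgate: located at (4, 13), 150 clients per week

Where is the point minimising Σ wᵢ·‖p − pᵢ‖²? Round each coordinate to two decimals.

The minimiser of Σwᵢ‖p−pᵢ‖² is the weighted centroid p* = (Σwᵢpᵢ)/(Σwᵢ).
Σwᵢ = 360.
Σwᵢxᵢ = 80·8 + 90·11 + 40·3 + 150·4 = 2350.
Σwᵢyᵢ = 80·5 + 90·6 + 40·11 + 150·13 = 3330.
x* = 2350/360 = 6.53, y* = 3330/360 = 9.25.

(6.53, 9.25)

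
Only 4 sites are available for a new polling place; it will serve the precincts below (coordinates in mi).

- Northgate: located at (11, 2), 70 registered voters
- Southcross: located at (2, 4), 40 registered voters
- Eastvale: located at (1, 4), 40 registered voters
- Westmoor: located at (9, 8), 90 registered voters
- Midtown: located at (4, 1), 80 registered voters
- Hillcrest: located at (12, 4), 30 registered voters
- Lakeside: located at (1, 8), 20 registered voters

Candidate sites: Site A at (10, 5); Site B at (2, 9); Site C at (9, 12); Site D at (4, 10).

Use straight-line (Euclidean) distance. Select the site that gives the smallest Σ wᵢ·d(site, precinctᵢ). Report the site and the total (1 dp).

Site A, total 2024.4 mi

Total weighted distance at each candidate:
  Site A (10, 5): total = 2024.4
  Site B (2, 9): total = 2861.9
  Site C (9, 12): total = 3353.5
  Site D (4, 10): total = 2842.2
Minimum is at Site A with total 2024.4 mi.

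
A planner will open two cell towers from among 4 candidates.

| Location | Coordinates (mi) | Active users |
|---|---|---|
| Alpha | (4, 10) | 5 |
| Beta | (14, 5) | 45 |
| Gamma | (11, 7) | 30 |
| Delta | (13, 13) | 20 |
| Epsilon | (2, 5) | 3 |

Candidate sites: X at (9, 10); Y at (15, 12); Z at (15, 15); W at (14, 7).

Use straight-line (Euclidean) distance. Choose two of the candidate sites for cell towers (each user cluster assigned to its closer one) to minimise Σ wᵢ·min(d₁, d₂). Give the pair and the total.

Evaluate every pair (each demand assigned to the nearer of the two):
  {Y, W}: total = 313.4
  {Z, W}: total = 325.3
  {X, W}: total = 330.8
  {X, Y}: total = 521.9
  {X, Z}: total = 533.7
  {Y, Z}: total = 655.2
Best pair: {Y, W} with total 313.4.

{Y, W}, total 313.4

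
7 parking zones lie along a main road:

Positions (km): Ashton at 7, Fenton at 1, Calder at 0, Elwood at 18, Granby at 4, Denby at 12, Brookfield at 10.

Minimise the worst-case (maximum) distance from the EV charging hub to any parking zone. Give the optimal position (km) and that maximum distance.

location 9, max distance 9

The 1-center on a line is the midpoint of the two extreme points: leftmost at 0, rightmost at 18.
Optimal location = (0 + 18)/2 = 9; maximum distance = (18 − 0)/2 = 9.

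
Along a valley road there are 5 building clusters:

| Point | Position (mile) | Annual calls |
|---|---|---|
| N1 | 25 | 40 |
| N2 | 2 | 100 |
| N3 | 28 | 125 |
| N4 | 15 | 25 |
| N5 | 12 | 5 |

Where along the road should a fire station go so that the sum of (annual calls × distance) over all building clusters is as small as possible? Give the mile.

For a sum of weighted absolute distances on a line, the optimum is the weighted median (not the mean). Total weight W = 295; half-weight = 147.5.
Sort by position and accumulate weight:
  mile 2 (N2, w=100) → cum 100
  mile 12 (N5, w=5) → cum 105
  mile 15 (N4, w=25) → cum 130
  mile 25 (N1, w=40) → cum 170  ≥ 147.5 → median here
  mile 28 (N3, w=125) → cum 295
Optimal location: mile 25.

x = 25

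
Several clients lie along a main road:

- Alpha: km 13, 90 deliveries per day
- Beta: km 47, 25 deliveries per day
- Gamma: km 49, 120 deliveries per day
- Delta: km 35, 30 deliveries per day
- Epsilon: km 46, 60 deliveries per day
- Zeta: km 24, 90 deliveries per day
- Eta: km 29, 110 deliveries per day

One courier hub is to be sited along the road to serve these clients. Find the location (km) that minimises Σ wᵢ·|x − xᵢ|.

x = 29

For a sum of weighted absolute distances on a line, the optimum is the weighted median (not the mean). Total weight W = 525; half-weight = 262.5.
Sort by position and accumulate weight:
  km 13 (Alpha, w=90) → cum 90
  km 24 (Zeta, w=90) → cum 180
  km 29 (Eta, w=110) → cum 290  ≥ 262.5 → median here
  km 35 (Delta, w=30) → cum 320
  km 46 (Epsilon, w=60) → cum 380
  km 47 (Beta, w=25) → cum 405
  km 49 (Gamma, w=120) → cum 525
Optimal location: km 29.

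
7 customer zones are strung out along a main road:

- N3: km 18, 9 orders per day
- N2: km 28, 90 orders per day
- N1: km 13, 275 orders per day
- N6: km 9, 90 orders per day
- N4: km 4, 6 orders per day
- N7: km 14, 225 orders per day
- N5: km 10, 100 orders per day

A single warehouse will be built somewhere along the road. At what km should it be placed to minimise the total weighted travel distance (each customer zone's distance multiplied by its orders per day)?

x = 13

For a sum of weighted absolute distances on a line, the optimum is the weighted median (not the mean). Total weight W = 795; half-weight = 397.5.
Sort by position and accumulate weight:
  km 4 (N4, w=6) → cum 6
  km 9 (N6, w=90) → cum 96
  km 10 (N5, w=100) → cum 196
  km 13 (N1, w=275) → cum 471  ≥ 397.5 → median here
  km 14 (N7, w=225) → cum 696
  km 18 (N3, w=9) → cum 705
  km 28 (N2, w=90) → cum 795
Optimal location: km 13.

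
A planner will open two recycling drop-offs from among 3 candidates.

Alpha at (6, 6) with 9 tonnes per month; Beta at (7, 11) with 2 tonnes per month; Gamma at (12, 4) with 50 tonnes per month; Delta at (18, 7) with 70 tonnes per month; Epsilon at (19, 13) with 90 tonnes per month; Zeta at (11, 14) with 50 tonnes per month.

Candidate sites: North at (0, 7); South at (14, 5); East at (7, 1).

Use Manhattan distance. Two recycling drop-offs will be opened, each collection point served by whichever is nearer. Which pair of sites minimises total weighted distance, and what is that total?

Evaluate every pair (each demand assigned to the nearer of the two):
  {South, East}: total = 2414
  {North, South}: total = 2425
  {North, East}: total = 4674
Best pair: {South, East} with total 2414.

{South, East}, total 2414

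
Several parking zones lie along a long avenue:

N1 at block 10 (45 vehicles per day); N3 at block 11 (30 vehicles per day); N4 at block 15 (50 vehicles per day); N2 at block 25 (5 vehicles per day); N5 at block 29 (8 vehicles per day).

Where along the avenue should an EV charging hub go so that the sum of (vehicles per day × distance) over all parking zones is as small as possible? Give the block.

For a sum of weighted absolute distances on a line, the optimum is the weighted median (not the mean). Total weight W = 138; half-weight = 69.
Sort by position and accumulate weight:
  block 10 (N1, w=45) → cum 45
  block 11 (N3, w=30) → cum 75  ≥ 69 → median here
  block 15 (N4, w=50) → cum 125
  block 25 (N2, w=5) → cum 130
  block 29 (N5, w=8) → cum 138
Optimal location: block 11.

x = 11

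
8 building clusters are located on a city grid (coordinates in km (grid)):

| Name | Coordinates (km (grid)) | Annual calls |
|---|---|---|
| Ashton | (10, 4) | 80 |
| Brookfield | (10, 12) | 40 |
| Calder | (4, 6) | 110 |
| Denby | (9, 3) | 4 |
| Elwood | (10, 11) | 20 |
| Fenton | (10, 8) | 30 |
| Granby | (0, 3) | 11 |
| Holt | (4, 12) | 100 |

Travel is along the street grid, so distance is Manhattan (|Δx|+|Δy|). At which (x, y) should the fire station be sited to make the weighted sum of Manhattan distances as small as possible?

Manhattan distance separates: Σwᵢ(|x−xᵢ|+|y−yᵢ|) = Σwᵢ|x−xᵢ| + Σwᵢ|y−yᵢ|, so x and y are optimised independently as 1-D weighted medians.
Total weight W = 395; half = 197.5.
x-coordinate, sorted with cumulative weight:
  x=0 (Granby, w=11) cum 11
  x=4 (Calder, w=110) cum 121
  x=4 (Holt, w=100) cum 221  ← median
  x=9 (Denby, w=4) cum 225
  x=10 (Ashton, w=80) cum 305
  x=10 (Brookfield, w=40) cum 345
  x=10 (Elwood, w=20) cum 365
  x=10 (Fenton, w=30) cum 395
⇒ x* = 4
y-coordinate, sorted with cumulative weight:
  y=3 (Denby, w=4) cum 4
  y=3 (Granby, w=11) cum 15
  y=4 (Ashton, w=80) cum 95
  y=6 (Calder, w=110) cum 205  ← median
  y=8 (Fenton, w=30) cum 235
  y=11 (Elwood, w=20) cum 255
  y=12 (Brookfield, w=40) cum 295
  y=12 (Holt, w=100) cum 395
⇒ y* = 6

(4, 6)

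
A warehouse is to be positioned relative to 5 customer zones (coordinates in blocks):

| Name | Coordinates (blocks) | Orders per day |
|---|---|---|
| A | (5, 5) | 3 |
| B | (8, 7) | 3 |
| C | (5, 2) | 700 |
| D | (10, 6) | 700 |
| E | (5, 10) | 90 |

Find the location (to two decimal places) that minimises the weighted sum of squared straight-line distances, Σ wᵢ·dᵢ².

The minimiser of Σwᵢ‖p−pᵢ‖² is the weighted centroid p* = (Σwᵢpᵢ)/(Σwᵢ).
Σwᵢ = 1496.
Σwᵢxᵢ = 3·5 + 3·8 + 700·5 + 700·10 + 90·5 = 10989.
Σwᵢyᵢ = 3·5 + 3·7 + 700·2 + 700·6 + 90·10 = 6536.
x* = 10989/1496 = 7.35, y* = 6536/1496 = 4.37.

(7.35, 4.37)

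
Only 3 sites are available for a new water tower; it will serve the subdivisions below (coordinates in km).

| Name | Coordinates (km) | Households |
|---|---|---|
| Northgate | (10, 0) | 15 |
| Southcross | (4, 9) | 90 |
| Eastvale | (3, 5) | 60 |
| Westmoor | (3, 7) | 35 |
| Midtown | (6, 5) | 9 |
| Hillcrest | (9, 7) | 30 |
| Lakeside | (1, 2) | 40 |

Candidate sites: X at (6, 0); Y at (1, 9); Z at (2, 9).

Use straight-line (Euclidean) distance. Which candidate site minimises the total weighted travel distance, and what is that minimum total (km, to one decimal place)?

Z, total 1238.4 km

Total weighted distance at each candidate:
  X (6, 0): total = 1995.0
  Y (1, 9): total = 1413.3
  Z (2, 9): total = 1238.4
Minimum is at Z with total 1238.4 km.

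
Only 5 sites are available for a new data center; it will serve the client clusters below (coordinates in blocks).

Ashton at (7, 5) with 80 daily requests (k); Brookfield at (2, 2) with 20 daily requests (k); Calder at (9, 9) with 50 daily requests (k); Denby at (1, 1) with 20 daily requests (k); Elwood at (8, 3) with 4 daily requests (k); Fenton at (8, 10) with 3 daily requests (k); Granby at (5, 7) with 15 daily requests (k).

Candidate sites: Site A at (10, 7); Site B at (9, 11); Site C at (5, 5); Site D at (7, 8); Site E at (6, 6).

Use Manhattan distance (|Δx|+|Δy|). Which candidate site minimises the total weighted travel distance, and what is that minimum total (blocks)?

Total weighted distance at each candidate:
  Site A (10, 7): total = 1224
  Site B (9, 11): total = 1582
  Site C (5, 5): total = 914
  Site D (7, 8): total = 948
  Site E (6, 6): total = 888
Minimum is at Site E with total 888 blocks.

Site E, total 888 blocks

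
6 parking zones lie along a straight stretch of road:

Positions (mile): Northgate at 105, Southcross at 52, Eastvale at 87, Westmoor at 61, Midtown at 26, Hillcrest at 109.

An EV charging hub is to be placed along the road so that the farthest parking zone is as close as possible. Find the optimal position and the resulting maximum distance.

location 67.5, max distance 41.5

The 1-center on a line is the midpoint of the two extreme points: leftmost at 26, rightmost at 109.
Optimal location = (26 + 109)/2 = 67.5; maximum distance = (109 − 26)/2 = 41.5.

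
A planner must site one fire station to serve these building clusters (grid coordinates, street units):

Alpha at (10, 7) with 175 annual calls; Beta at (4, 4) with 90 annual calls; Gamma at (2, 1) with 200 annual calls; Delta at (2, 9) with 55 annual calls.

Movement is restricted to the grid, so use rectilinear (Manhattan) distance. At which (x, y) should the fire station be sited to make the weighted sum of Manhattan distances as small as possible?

Manhattan distance separates: Σwᵢ(|x−xᵢ|+|y−yᵢ|) = Σwᵢ|x−xᵢ| + Σwᵢ|y−yᵢ|, so x and y are optimised independently as 1-D weighted medians.
Total weight W = 520; half = 260.
x-coordinate, sorted with cumulative weight:
  x=2 (Gamma, w=200) cum 200
  x=2 (Delta, w=55) cum 255
  x=4 (Beta, w=90) cum 345  ← median
  x=10 (Alpha, w=175) cum 520
⇒ x* = 4
y-coordinate, sorted with cumulative weight:
  y=1 (Gamma, w=200) cum 200
  y=4 (Beta, w=90) cum 290  ← median
  y=7 (Alpha, w=175) cum 465
  y=9 (Delta, w=55) cum 520
⇒ y* = 4

(4, 4)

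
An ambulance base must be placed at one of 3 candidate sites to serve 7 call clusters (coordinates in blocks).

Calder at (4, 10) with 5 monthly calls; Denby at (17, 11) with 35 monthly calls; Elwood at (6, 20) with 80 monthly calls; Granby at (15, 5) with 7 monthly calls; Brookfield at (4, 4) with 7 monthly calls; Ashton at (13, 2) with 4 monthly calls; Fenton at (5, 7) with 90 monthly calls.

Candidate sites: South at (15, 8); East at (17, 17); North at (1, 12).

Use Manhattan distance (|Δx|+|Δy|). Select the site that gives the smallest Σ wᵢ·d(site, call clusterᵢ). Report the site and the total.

North, total 2782 blocks

Total weighted distance at each candidate:
  South (15, 8): total = 3068
  East (17, 17): total = 3766
  North (1, 12): total = 2782
Minimum is at North with total 2782 blocks.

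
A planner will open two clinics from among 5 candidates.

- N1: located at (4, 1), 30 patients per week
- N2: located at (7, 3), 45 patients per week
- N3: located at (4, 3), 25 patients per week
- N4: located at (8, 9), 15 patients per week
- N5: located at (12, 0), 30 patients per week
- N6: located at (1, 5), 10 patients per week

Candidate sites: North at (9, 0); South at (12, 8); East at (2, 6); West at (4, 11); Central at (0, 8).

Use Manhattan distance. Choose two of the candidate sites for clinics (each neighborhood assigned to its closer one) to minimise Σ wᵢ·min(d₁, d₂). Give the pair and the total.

Evaluate every pair (each demand assigned to the nearer of the two):
  {North, East}: total = 775
  {North, Central}: total = 870
  {North, West}: total = 875
  {North, South}: total = 900
  {South, East}: total = 1030
  {East, West}: total = 1285
  {East, Central}: total = 1330
  {South, West}: total = 1355
  {South, Central}: total = 1360
  {West, Central}: total = 1695
Best pair: {North, East} with total 775.

{North, East}, total 775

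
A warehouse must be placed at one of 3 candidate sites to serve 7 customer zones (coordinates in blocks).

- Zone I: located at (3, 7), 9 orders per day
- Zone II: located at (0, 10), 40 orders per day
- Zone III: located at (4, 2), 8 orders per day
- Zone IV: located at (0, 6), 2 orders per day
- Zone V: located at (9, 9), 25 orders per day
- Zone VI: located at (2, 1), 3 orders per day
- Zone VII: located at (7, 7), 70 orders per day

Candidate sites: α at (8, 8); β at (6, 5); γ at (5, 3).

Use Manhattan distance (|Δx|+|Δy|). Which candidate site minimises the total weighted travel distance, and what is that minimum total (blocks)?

α, total 783 blocks

Total weighted distance at each candidate:
  α (8, 8): total = 783
  β (6, 5): total = 948
  γ (5, 3): total = 1251
Minimum is at α with total 783 blocks.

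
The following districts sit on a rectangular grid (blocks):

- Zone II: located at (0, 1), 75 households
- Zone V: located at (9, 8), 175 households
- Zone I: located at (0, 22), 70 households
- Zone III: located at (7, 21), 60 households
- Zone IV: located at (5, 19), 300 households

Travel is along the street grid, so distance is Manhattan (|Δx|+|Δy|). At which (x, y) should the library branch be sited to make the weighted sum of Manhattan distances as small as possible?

Manhattan distance separates: Σwᵢ(|x−xᵢ|+|y−yᵢ|) = Σwᵢ|x−xᵢ| + Σwᵢ|y−yᵢ|, so x and y are optimised independently as 1-D weighted medians.
Total weight W = 680; half = 340.
x-coordinate, sorted with cumulative weight:
  x=0 (Zone II, w=75) cum 75
  x=0 (Zone I, w=70) cum 145
  x=5 (Zone IV, w=300) cum 445  ← median
  x=7 (Zone III, w=60) cum 505
  x=9 (Zone V, w=175) cum 680
⇒ x* = 5
y-coordinate, sorted with cumulative weight:
  y=1 (Zone II, w=75) cum 75
  y=8 (Zone V, w=175) cum 250
  y=19 (Zone IV, w=300) cum 550  ← median
  y=21 (Zone III, w=60) cum 610
  y=22 (Zone I, w=70) cum 680
⇒ y* = 19

(5, 19)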